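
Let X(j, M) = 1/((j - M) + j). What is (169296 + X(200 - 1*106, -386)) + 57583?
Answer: 130228547/574 ≈ 2.2688e+5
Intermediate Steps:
X(j, M) = 1/(-M + 2*j)
(169296 + X(200 - 1*106, -386)) + 57583 = (169296 + 1/(-1*(-386) + 2*(200 - 1*106))) + 57583 = (169296 + 1/(386 + 2*(200 - 106))) + 57583 = (169296 + 1/(386 + 2*94)) + 57583 = (169296 + 1/(386 + 188)) + 57583 = (169296 + 1/574) + 57583 = 97175905/574 + 57583 = 130228547/574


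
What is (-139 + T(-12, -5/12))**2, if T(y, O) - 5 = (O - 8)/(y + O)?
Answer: 394618225/22201 ≈ 17775.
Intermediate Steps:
T(y, O) = 5 + (-8 + O)/(O + y) (T(y, O) = 5 + (O - 8)/(y + O) = 5 + (-8 + O)/(O + y))
(-139 + T(-12, -5/12))**2 = (-139 + (-8 + 5*(-12) + 6*(-5/12))/(-5/12 - 12))**2 = (-139 + (-8 - 60 + 6*(-5*1/12))/(-5*1/12 - 12))**2 = (-139 + (-8 - 60 + 6*(-5/12))/(-5/12 - 12))**2 = (-139 + (-8 - 60 - 5/2)/(-149/12))**2 = (-139 - 12/149*(-141/2))**2 = (-139 + 846/149)**2 = (-19865/149)**2 = 394618225/22201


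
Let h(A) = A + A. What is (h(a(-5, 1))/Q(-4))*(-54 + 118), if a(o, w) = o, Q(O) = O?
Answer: 160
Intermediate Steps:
h(A) = 2*A
(h(a(-5, 1))/Q(-4))*(-54 + 118) = ((2*(-5))/(-4))*(-54 + 118) = -10*(-¼)*64 = (5/2)*64 = 160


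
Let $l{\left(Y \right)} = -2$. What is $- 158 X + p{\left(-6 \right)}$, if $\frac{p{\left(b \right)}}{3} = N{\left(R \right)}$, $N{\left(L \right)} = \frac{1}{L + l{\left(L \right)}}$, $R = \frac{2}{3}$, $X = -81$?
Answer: $\frac{51183}{4} \approx 12796.0$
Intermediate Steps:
$R = \frac{2}{3}$ ($R = 2 \cdot \frac{1}{3} = \frac{2}{3} \approx 0.66667$)
$N{\left(L \right)} = \frac{1}{-2 + L}$ ($N{\left(L \right)} = \frac{1}{L - 2} = \frac{1}{-2 + L}$)
$p{\left(b \right)} = - \frac{9}{4}$ ($p{\left(b \right)} = \frac{3}{-2 + \frac{2}{3}} = \frac{3}{- \frac{4}{3}} = 3 \left(- \frac{3}{4}\right) = - \frac{9}{4}$)
$- 158 X + p{\left(-6 \right)} = \left(-158\right) \left(-81\right) - \frac{9}{4} = 12798 - \frac{9}{4} = \frac{51183}{4}$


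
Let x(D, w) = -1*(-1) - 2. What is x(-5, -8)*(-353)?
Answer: 353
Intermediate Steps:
x(D, w) = -1 (x(D, w) = 1 - 2 = -1)
x(-5, -8)*(-353) = -1*(-353) = 353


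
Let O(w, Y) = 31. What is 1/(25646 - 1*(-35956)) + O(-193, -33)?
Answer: 1909663/61602 ≈ 31.000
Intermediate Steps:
1/(25646 - 1*(-35956)) + O(-193, -33) = 1/(25646 - 1*(-35956)) + 31 = 1/(25646 + 35956) + 31 = 1/61602 + 31 = 1909663/61602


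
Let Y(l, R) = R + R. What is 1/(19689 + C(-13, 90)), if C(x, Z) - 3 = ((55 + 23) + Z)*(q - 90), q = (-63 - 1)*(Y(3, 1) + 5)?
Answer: -1/70692 ≈ -1.4146e-5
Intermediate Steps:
Y(l, R) = 2*R
q = -448 (q = (-63 - 1)*(2*1 + 5) = -64*(2 + 5) = -64*7 = -448)
C(x, Z) = -41961 - 538*Z (C(x, Z) = 3 + ((55 + 23) + Z)*(-448 - 90) = 3 + (78 + Z)*(-538) = 3 + (-41964 - 538*Z) = -41961 - 538*Z)
1/(19689 + C(-13, 90)) = 1/(19689 + (-41961 - 538*90)) = 1/(19689 + (-41961 - 48420)) = 1/(19689 - 90381) = 1/(-70692) = -1/70692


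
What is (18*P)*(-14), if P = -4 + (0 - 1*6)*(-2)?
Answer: -2016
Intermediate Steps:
P = 8 (P = -4 + (0 - 6)*(-2) = -4 - 6*(-2) = -4 + 12 = 8)
(18*P)*(-14) = (18*8)*(-14) = 144*(-14) = -2016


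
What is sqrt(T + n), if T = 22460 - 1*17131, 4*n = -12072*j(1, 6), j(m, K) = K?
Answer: I*sqrt(12779) ≈ 113.04*I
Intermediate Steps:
n = -18108 (n = (-12072*6)/4 = (1/4)*(-72432) = -18108)
T = 5329 (T = 22460 - 17131 = 5329)
sqrt(T + n) = sqrt(5329 - 18108) = sqrt(-12779) = I*sqrt(12779)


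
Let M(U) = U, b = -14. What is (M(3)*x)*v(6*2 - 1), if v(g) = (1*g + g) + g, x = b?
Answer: -1386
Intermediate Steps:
x = -14
v(g) = 3*g (v(g) = (g + g) + g = 2*g + g = 3*g)
(M(3)*x)*v(6*2 - 1) = (3*(-14))*(3*(6*2 - 1)) = -126*(12 - 1) = -126*11 = -42*33 = -1386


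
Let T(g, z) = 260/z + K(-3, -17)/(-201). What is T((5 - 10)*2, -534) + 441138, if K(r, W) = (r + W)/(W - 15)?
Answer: 21044023777/47704 ≈ 4.4114e+5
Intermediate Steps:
K(r, W) = (W + r)/(-15 + W)
T(g, z) = -5/1608 + 260/z (T(g, z) = 260/z + ((-17 - 3)/(-15 - 17))/(-201) = 260/z + (-20/(-32))*(-1/201) = 260/z - 1/32*(-20)*(-1/201) = 260/z + (5/8)*(-1/201) = 260/z - 5/1608 = -5/1608 + 260/z)
T((5 - 10)*2, -534) + 441138 = (-5/1608 + 260/(-534)) + 441138 = (-5/1608 + 260*(-1/534)) + 441138 = (-5/1608 - 130/267) + 441138 = -23375/47704 + 441138 = 21044023777/47704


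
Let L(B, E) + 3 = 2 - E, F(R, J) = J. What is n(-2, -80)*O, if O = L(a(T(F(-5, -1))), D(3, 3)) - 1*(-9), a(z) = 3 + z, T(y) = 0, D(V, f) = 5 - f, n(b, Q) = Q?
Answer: -480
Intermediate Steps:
L(B, E) = -1 - E (L(B, E) = -3 + (2 - E) = -1 - E)
O = 6 (O = (-1 - (5 - 1*3)) - 1*(-9) = (-1 - (5 - 3)) + 9 = (-1 - 1*2) + 9 = (-1 - 2) + 9 = -3 + 9 = 6)
n(-2, -80)*O = -80*6 = -480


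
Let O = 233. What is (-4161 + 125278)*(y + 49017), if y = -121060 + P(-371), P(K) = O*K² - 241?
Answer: 3875510123073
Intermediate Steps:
P(K) = -241 + 233*K² (P(K) = 233*K² - 241 = -241 + 233*K²)
y = 31949052 (y = -121060 + (-241 + 233*(-371)²) = -121060 + (-241 + 233*137641) = -121060 + (-241 + 32070353) = -121060 + 32070112 = 31949052)
(-4161 + 125278)*(y + 49017) = (-4161 + 125278)*(31949052 + 49017) = 121117*31998069 = 3875510123073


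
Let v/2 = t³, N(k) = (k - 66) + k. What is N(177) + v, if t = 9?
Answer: 1746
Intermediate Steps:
N(k) = -66 + 2*k (N(k) = (-66 + k) + k = -66 + 2*k)
v = 1458 (v = 2*9³ = 2*729 = 1458)
N(177) + v = (-66 + 2*177) + 1458 = (-66 + 354) + 1458 = 288 + 1458 = 1746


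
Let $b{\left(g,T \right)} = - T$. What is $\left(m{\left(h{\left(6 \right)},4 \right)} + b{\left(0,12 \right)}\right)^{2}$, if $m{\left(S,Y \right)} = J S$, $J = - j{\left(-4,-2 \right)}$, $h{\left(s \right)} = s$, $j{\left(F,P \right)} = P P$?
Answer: $1296$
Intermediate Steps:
$j{\left(F,P \right)} = P^{2}$
$J = -4$ ($J = - \left(-2\right)^{2} = \left(-1\right) 4 = -4$)
$m{\left(S,Y \right)} = - 4 S$
$\left(m{\left(h{\left(6 \right)},4 \right)} + b{\left(0,12 \right)}\right)^{2} = \left(\left(-4\right) 6 - 12\right)^{2} = \left(-24 - 12\right)^{2} = \left(-36\right)^{2} = 1296$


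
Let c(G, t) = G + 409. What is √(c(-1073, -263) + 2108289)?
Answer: 5*√84305 ≈ 1451.8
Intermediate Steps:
c(G, t) = 409 + G
√(c(-1073, -263) + 2108289) = √((409 - 1073) + 2108289) = √(-664 + 2108289) = √2107625 = 5*√84305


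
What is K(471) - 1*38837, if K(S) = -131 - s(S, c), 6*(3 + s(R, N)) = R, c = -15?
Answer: -78087/2 ≈ -39044.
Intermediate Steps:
s(R, N) = -3 + R/6
K(S) = -128 - S/6 (K(S) = -131 - (-3 + S/6) = -131 + (3 - S/6) = -128 - S/6)
K(471) - 1*38837 = (-128 - 1/6*471) - 1*38837 = (-128 - 157/2) - 38837 = -413/2 - 38837 = -78087/2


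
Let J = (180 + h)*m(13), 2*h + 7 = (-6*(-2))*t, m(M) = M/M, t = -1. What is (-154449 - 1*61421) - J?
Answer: -432081/2 ≈ -2.1604e+5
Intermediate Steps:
m(M) = 1
h = -19/2 (h = -7/2 + (-6*(-2)*(-1))/2 = -7/2 + (12*(-1))/2 = -7/2 + (1/2)*(-12) = -7/2 - 6 = -19/2 ≈ -9.5000)
J = 341/2 (J = (180 - 19/2)*1 = (341/2)*1 = 341/2 ≈ 170.50)
(-154449 - 1*61421) - J = (-154449 - 1*61421) - 1*341/2 = (-154449 - 61421) - 341/2 = -215870 - 341/2 = -432081/2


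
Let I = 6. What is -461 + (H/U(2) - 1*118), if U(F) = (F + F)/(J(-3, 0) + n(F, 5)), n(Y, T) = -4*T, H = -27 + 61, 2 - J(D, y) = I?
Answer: -783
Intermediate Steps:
J(D, y) = -4 (J(D, y) = 2 - 1*6 = 2 - 6 = -4)
H = 34
U(F) = -F/12 (U(F) = (F + F)/(-4 - 4*5) = (2*F)/(-4 - 20) = (2*F)/(-24) = (2*F)*(-1/24) = -F/12)
-461 + (H/U(2) - 1*118) = -461 + (34/((-1/12*2)) - 1*118) = -461 + (34/(-⅙) - 118) = -461 + (34*(-6) - 118) = -461 + (-204 - 118) = -461 - 322 = -783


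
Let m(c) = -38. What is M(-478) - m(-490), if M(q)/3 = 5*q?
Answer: -7132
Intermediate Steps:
M(q) = 15*q (M(q) = 3*(5*q) = 15*q)
M(-478) - m(-490) = 15*(-478) - 1*(-38) = -7170 + 38 = -7132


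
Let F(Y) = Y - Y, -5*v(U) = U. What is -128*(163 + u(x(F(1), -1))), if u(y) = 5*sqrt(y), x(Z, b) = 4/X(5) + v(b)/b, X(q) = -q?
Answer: -20864 - 640*I ≈ -20864.0 - 640.0*I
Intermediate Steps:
v(U) = -U/5
F(Y) = 0
x(Z, b) = -1 (x(Z, b) = 4/((-1*5)) + (-b/5)/b = 4/(-5) - 1/5 = 4*(-1/5) - 1/5 = -4/5 - 1/5 = -1)
-128*(163 + u(x(F(1), -1))) = -128*(163 + 5*sqrt(-1)) = -128*(163 + 5*I) = -20864 - 640*I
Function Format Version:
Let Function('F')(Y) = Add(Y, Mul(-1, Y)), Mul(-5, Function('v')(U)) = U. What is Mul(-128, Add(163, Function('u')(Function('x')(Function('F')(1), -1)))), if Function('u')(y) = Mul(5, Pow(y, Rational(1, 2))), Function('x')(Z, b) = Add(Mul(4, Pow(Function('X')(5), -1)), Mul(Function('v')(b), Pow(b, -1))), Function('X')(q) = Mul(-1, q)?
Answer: Add(-20864, Mul(-640, I)) ≈ Add(-20864., Mul(-640.00, I))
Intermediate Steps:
Function('v')(U) = Mul(Rational(-1, 5), U)
Function('F')(Y) = 0
Function('x')(Z, b) = -1 (Function('x')(Z, b) = Add(Mul(4, Pow(Mul(-1, 5), -1)), Mul(Mul(Rational(-1, 5), b), Pow(b, -1))) = Add(Mul(4, Pow(-5, -1)), Rational(-1, 5)) = Add(Mul(4, Rational(-1, 5)), Rational(-1, 5)) = Add(Rational(-4, 5), Rational(-1, 5)) = -1)
Mul(-128, Add(163, Function('u')(Function('x')(Function('F')(1), -1)))) = Mul(-128, Add(163, Mul(5, Pow(-1, Rational(1, 2))))) = Mul(-128, Add(163, Mul(5, I))) = Add(-20864, Mul(-640, I))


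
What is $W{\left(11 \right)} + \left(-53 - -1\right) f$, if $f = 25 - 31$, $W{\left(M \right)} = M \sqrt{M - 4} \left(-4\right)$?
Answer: $312 - 44 \sqrt{7} \approx 195.59$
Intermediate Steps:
$W{\left(M \right)} = - 4 M \sqrt{-4 + M}$ ($W{\left(M \right)} = M \sqrt{-4 + M} \left(-4\right) = - 4 M \sqrt{-4 + M}$)
$f = -6$
$W{\left(11 \right)} + \left(-53 - -1\right) f = \left(-4\right) 11 \sqrt{-4 + 11} + \left(-53 - -1\right) \left(-6\right) = \left(-4\right) 11 \sqrt{7} + \left(-53 + 1\right) \left(-6\right) = - 44 \sqrt{7} - -312 = - 44 \sqrt{7} + 312 = 312 - 44 \sqrt{7}$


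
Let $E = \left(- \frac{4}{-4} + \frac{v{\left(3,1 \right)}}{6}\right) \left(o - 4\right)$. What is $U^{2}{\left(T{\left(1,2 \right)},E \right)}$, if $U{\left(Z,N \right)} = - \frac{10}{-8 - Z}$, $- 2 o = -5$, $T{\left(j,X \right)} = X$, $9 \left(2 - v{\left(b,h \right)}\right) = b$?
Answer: $1$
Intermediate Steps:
$v{\left(b,h \right)} = 2 - \frac{b}{9}$
$o = \frac{5}{2}$ ($o = \left(- \frac{1}{2}\right) \left(-5\right) = \frac{5}{2} \approx 2.5$)
$E = - \frac{23}{12}$ ($E = \left(- \frac{4}{-4} + \frac{2 - \frac{1}{3}}{6}\right) \left(\frac{5}{2} - 4\right) = \left(\left(-4\right) \left(- \frac{1}{4}\right) + \left(2 - \frac{1}{3}\right) \frac{1}{6}\right) \left(- \frac{3}{2}\right) = \left(1 + \frac{5}{3} \cdot \frac{1}{6}\right) \left(- \frac{3}{2}\right) = \left(1 + \frac{5}{18}\right) \left(- \frac{3}{2}\right) = \frac{23}{18} \left(- \frac{3}{2}\right) = - \frac{23}{12} \approx -1.9167$)
$U^{2}{\left(T{\left(1,2 \right)},E \right)} = \left(\frac{10}{8 + 2}\right)^{2} = \left(\frac{10}{10}\right)^{2} = \left(10 \cdot \frac{1}{10}\right)^{2} = 1^{2} = 1$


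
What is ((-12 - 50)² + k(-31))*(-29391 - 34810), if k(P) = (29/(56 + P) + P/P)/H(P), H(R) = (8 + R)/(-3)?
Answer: -141913870862/575 ≈ -2.4681e+8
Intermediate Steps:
H(R) = -8/3 - R/3 (H(R) = (8 + R)*(-⅓) = -8/3 - R/3)
k(P) = (1 + 29/(56 + P))/(-8/3 - P/3) (k(P) = (29/(56 + P) + P/P)/(-8/3 - P/3) = (29/(56 + P) + 1)/(-8/3 - P/3) = (1 + 29/(56 + P))/(-8/3 - P/3))
((-12 - 50)² + k(-31))*(-29391 - 34810) = ((-12 - 50)² + 3*(-85 - 1*(-31))/((8 - 31)*(56 - 31)))*(-29391 - 34810) = ((-62)² + 3*(-85 + 31)/(-23*25))*(-64201) = (3844 + 3*(-1/23)*(1/25)*(-54))*(-64201) = (3844 + 162/575)*(-64201) = (2210462/575)*(-64201) = -141913870862/575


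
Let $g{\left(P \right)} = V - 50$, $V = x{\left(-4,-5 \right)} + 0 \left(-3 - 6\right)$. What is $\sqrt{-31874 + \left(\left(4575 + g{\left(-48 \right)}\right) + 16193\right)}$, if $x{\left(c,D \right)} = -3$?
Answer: $i \sqrt{11159} \approx 105.64 i$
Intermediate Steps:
$V = -3$ ($V = -3 + 0 \left(-3 - 6\right) = -3 + 0 \left(-9\right) = -3 + 0 = -3$)
$g{\left(P \right)} = -53$ ($g{\left(P \right)} = -3 - 50 = -53$)
$\sqrt{-31874 + \left(\left(4575 + g{\left(-48 \right)}\right) + 16193\right)} = \sqrt{-31874 + \left(\left(4575 - 53\right) + 16193\right)} = \sqrt{-31874 + \left(4522 + 16193\right)} = \sqrt{-31874 + 20715} = \sqrt{-11159} = i \sqrt{11159}$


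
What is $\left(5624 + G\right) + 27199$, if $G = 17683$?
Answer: $50506$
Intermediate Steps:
$\left(5624 + G\right) + 27199 = \left(5624 + 17683\right) + 27199 = 23307 + 27199 = 50506$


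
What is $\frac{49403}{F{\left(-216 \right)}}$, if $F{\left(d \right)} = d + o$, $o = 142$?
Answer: $- \frac{49403}{74} \approx -667.61$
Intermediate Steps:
$F{\left(d \right)} = 142 + d$ ($F{\left(d \right)} = d + 142 = 142 + d$)
$\frac{49403}{F{\left(-216 \right)}} = \frac{49403}{142 - 216} = \frac{49403}{-74} = 49403 \left(- \frac{1}{74}\right) = - \frac{49403}{74}$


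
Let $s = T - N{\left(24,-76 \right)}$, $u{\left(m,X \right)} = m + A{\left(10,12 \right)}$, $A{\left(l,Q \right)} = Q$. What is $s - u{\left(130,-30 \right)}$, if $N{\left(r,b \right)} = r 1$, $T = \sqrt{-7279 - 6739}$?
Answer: $-166 + i \sqrt{14018} \approx -166.0 + 118.4 i$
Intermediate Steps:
$T = i \sqrt{14018}$ ($T = \sqrt{-14018} = i \sqrt{14018} \approx 118.4 i$)
$N{\left(r,b \right)} = r$
$u{\left(m,X \right)} = 12 + m$ ($u{\left(m,X \right)} = m + 12 = 12 + m$)
$s = -24 + i \sqrt{14018}$ ($s = i \sqrt{14018} - 24 = -24 + i \sqrt{14018} \approx -24.0 + 118.4 i$)
$s - u{\left(130,-30 \right)} = \left(-24 + i \sqrt{14018}\right) - \left(12 + 130\right) = \left(-24 + i \sqrt{14018}\right) - 142 = -166 + i \sqrt{14018}$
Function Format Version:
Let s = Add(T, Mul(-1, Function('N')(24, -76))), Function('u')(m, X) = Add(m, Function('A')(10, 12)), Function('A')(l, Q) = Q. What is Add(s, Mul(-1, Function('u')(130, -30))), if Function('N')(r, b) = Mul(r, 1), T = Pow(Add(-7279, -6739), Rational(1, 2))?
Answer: Add(-166, Mul(I, Pow(14018, Rational(1, 2)))) ≈ Add(-166.00, Mul(118.40, I))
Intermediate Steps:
T = Mul(I, Pow(14018, Rational(1, 2))) (T = Pow(-14018, Rational(1, 2)) = Mul(I, Pow(14018, Rational(1, 2))) ≈ Mul(118.40, I))
Function('N')(r, b) = r
Function('u')(m, X) = Add(12, m) (Function('u')(m, X) = Add(m, 12) = Add(12, m))
s = Add(-24, Mul(I, Pow(14018, Rational(1, 2)))) (s = Add(Mul(I, Pow(14018, Rational(1, 2))), Mul(-1, 24)) = Add(Mul(I, Pow(14018, Rational(1, 2))), -24) = Add(-24, Mul(I, Pow(14018, Rational(1, 2)))) ≈ Add(-24.000, Mul(118.40, I)))
Add(s, Mul(-1, Function('u')(130, -30))) = Add(Add(-24, Mul(I, Pow(14018, Rational(1, 2)))), Mul(-1, Add(12, 130))) = Add(Add(-24, Mul(I, Pow(14018, Rational(1, 2)))), Mul(-1, 142)) = Add(Add(-24, Mul(I, Pow(14018, Rational(1, 2)))), -142) = Add(-166, Mul(I, Pow(14018, Rational(1, 2))))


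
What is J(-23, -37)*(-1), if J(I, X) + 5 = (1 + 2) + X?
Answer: 39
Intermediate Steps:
J(I, X) = -2 + X (J(I, X) = -5 + ((1 + 2) + X) = -5 + (3 + X) = -2 + X)
J(-23, -37)*(-1) = (-2 - 37)*(-1) = -39*(-1) = 39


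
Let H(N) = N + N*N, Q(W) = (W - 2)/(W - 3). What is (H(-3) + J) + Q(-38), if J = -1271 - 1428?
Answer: -110373/41 ≈ -2692.0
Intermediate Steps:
J = -2699
Q(W) = (-2 + W)/(-3 + W)
H(N) = N + N²
(H(-3) + J) + Q(-38) = (-3*(1 - 3) - 2699) + (-2 - 38)/(-3 - 38) = (-3*(-2) - 2699) - 40/(-41) = (6 - 2699) - 1/41*(-40) = -2693 + 40/41 = -110373/41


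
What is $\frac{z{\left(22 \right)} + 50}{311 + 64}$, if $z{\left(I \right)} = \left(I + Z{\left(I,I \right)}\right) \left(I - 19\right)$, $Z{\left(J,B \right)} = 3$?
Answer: $\frac{1}{3} \approx 0.33333$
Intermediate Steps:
$z{\left(I \right)} = \left(-19 + I\right) \left(3 + I\right)$ ($z{\left(I \right)} = \left(I + 3\right) \left(I - 19\right) = \left(3 + I\right) \left(-19 + I\right) = \left(-19 + I\right) \left(3 + I\right)$)
$\frac{z{\left(22 \right)} + 50}{311 + 64} = \frac{\left(-57 + 22^{2} - 352\right) + 50}{311 + 64} = \frac{\left(-57 + 484 - 352\right) + 50}{375} = \left(75 + 50\right) \frac{1}{375} = 125 \cdot \frac{1}{375} = \frac{1}{3}$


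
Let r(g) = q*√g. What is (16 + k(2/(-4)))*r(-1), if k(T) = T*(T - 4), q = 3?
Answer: 219*I/4 ≈ 54.75*I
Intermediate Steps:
k(T) = T*(-4 + T)
r(g) = 3*√g
(16 + k(2/(-4)))*r(-1) = (16 + (2/(-4))*(-4 + 2/(-4)))*(3*√(-1)) = (16 + (2*(-¼))*(-4 + 2*(-¼)))*(3*I) = (16 - (-4 - ½)/2)*(3*I) = (16 - ½*(-9/2))*(3*I) = (16 + 9/4)*(3*I) = 73*(3*I)/4 = 219*I/4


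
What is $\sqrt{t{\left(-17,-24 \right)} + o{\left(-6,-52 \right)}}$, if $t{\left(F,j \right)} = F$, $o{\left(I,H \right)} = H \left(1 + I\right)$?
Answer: $9 \sqrt{3} \approx 15.588$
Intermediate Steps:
$\sqrt{t{\left(-17,-24 \right)} + o{\left(-6,-52 \right)}} = \sqrt{-17 - 52 \left(1 - 6\right)} = \sqrt{-17 - -260} = \sqrt{-17 + 260} = \sqrt{243} = 9 \sqrt{3}$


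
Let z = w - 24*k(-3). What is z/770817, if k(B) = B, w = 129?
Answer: 67/256939 ≈ 0.00026076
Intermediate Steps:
z = 201 (z = 129 - 24*(-3) = 129 + 72 = 201)
z/770817 = 201/770817 = 201*(1/770817) = 67/256939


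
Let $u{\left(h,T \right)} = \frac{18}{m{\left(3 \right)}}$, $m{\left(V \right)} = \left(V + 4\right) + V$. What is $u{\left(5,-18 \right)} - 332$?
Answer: $- \frac{1651}{5} \approx -330.2$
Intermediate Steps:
$m{\left(V \right)} = 4 + 2 V$ ($m{\left(V \right)} = \left(4 + V\right) + V = 4 + 2 V$)
$u{\left(h,T \right)} = \frac{9}{5}$ ($u{\left(h,T \right)} = \frac{18}{4 + 2 \cdot 3} = \frac{18}{4 + 6} = \frac{18}{10} = 18 \cdot \frac{1}{10} = \frac{9}{5}$)
$u{\left(5,-18 \right)} - 332 = \frac{9}{5} - 332 = - \frac{1651}{5}$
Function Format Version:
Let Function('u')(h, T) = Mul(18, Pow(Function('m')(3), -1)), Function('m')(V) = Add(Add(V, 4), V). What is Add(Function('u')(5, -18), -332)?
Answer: Rational(-1651, 5) ≈ -330.20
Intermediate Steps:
Function('m')(V) = Add(4, Mul(2, V)) (Function('m')(V) = Add(Add(4, V), V) = Add(4, Mul(2, V)))
Function('u')(h, T) = Rational(9, 5) (Function('u')(h, T) = Mul(18, Pow(Add(4, Mul(2, 3)), -1)) = Mul(18, Pow(Add(4, 6), -1)) = Mul(18, Pow(10, -1)) = Mul(18, Rational(1, 10)) = Rational(9, 5))
Add(Function('u')(5, -18), -332) = Add(Rational(9, 5), -332) = Rational(-1651, 5)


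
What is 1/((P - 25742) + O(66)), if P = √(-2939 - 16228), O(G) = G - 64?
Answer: -8580/220855589 - I*√19167/662566767 ≈ -3.8849e-5 - 2.0895e-7*I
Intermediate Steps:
O(G) = -64 + G
P = I*√19167 (P = √(-19167) = I*√19167 ≈ 138.44*I)
1/((P - 25742) + O(66)) = 1/((I*√19167 - 25742) + (-64 + 66)) = 1/((-25742 + I*√19167) + 2) = 1/(-25740 + I*√19167)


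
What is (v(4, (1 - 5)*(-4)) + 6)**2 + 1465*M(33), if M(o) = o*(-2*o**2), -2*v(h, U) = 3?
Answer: -421181559/4 ≈ -1.0530e+8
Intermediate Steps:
v(h, U) = -3/2 (v(h, U) = -1/2*3 = -3/2)
M(o) = -2*o**3
(v(4, (1 - 5)*(-4)) + 6)**2 + 1465*M(33) = (-3/2 + 6)**2 + 1465*(-2*33**3) = (9/2)**2 + 1465*(-2*35937) = 81/4 + 1465*(-71874) = 81/4 - 105295410 = -421181559/4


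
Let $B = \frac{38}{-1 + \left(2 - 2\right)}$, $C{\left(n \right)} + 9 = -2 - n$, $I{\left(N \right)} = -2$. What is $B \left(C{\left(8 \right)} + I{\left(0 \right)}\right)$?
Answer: $798$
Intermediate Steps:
$C{\left(n \right)} = -11 - n$ ($C{\left(n \right)} = -9 - \left(2 + n\right) = -11 - n$)
$B = -38$ ($B = \frac{38}{-1 + 0} = \frac{38}{-1} = 38 \left(-1\right) = -38$)
$B \left(C{\left(8 \right)} + I{\left(0 \right)}\right) = - 38 \left(\left(-11 - 8\right) - 2\right) = - 38 \left(-19 - 2\right) = \left(-38\right) \left(-21\right) = 798$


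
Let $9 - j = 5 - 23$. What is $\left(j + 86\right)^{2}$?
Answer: $12769$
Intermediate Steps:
$j = 27$ ($j = 9 - \left(5 - 23\right) = 9 - -18 = 9 + 18 = 27$)
$\left(j + 86\right)^{2} = \left(27 + 86\right)^{2} = 113^{2} = 12769$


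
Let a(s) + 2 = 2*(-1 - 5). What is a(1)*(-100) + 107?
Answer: 1507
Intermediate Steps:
a(s) = -14 (a(s) = -2 + 2*(-1 - 5) = -2 + 2*(-6) = -2 - 12 = -14)
a(1)*(-100) + 107 = -14*(-100) + 107 = 1400 + 107 = 1507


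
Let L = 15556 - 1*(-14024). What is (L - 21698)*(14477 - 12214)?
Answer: 17836966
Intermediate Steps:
L = 29580 (L = 15556 + 14024 = 29580)
(L - 21698)*(14477 - 12214) = (29580 - 21698)*(14477 - 12214) = 7882*2263 = 17836966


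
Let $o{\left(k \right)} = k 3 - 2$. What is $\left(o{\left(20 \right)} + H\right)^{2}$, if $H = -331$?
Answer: $74529$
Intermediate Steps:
$o{\left(k \right)} = -2 + 3 k$ ($o{\left(k \right)} = 3 k - 2 = -2 + 3 k$)
$\left(o{\left(20 \right)} + H\right)^{2} = \left(\left(-2 + 3 \cdot 20\right) - 331\right)^{2} = \left(\left(-2 + 60\right) - 331\right)^{2} = \left(58 - 331\right)^{2} = \left(-273\right)^{2} = 74529$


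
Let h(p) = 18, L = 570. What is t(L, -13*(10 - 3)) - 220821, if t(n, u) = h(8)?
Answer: -220803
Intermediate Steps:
t(n, u) = 18
t(L, -13*(10 - 3)) - 220821 = 18 - 220821 = -220803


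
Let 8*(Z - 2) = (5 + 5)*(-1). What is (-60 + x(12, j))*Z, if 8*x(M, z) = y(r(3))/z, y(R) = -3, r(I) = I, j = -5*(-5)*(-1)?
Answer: -35991/800 ≈ -44.989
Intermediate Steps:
j = -25 (j = 25*(-1) = -25)
x(M, z) = -3/(8*z) (x(M, z) = (-3/z)/8 = -3/(8*z))
Z = ¾ (Z = 2 + ((5 + 5)*(-1))/8 = 2 + (10*(-1))/8 = 2 + (⅛)*(-10) = 2 - 5/4 = ¾ ≈ 0.75000)
(-60 + x(12, j))*Z = (-60 - 3/8/(-25))*(¾) = (-60 - 3/8*(-1/25))*(¾) = (-60 + 3/200)*(¾) = -11997/200*¾ = -35991/800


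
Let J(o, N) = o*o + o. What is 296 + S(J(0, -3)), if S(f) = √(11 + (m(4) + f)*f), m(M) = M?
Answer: 296 + √11 ≈ 299.32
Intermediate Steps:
J(o, N) = o + o² (J(o, N) = o² + o = o + o²)
S(f) = √(11 + f*(4 + f)) (S(f) = √(11 + (4 + f)*f) = √(11 + f*(4 + f)))
296 + S(J(0, -3)) = 296 + √(11 + (0*(1 + 0))² + 4*(0*(1 + 0))) = 296 + √(11 + (0*1)² + 4*(0*1)) = 296 + √(11 + 0² + 4*0) = 296 + √(11 + 0 + 0) = 296 + √11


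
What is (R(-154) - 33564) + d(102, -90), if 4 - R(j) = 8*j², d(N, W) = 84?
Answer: -223204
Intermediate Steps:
R(j) = 4 - 8*j²
(R(-154) - 33564) + d(102, -90) = ((4 - 8*(-154)²) - 33564) + 84 = ((4 - 8*23716) - 33564) + 84 = ((4 - 189728) - 33564) + 84 = (-189724 - 33564) + 84 = -223288 + 84 = -223204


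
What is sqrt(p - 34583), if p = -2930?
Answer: I*sqrt(37513) ≈ 193.68*I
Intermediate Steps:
sqrt(p - 34583) = sqrt(-2930 - 34583) = sqrt(-37513) = I*sqrt(37513)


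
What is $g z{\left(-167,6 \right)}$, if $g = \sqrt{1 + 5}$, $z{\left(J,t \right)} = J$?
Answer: $- 167 \sqrt{6} \approx -409.06$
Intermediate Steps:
$g = \sqrt{6} \approx 2.4495$
$g z{\left(-167,6 \right)} = \sqrt{6} \left(-167\right) = - 167 \sqrt{6}$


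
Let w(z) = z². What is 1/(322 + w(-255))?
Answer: 1/65347 ≈ 1.5303e-5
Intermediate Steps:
1/(322 + w(-255)) = 1/(322 + (-255)²) = 1/(322 + 65025) = 1/65347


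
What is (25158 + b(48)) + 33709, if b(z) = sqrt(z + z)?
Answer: 58867 + 4*sqrt(6) ≈ 58877.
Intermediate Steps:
b(z) = sqrt(2)*sqrt(z) (b(z) = sqrt(2*z) = sqrt(2)*sqrt(z))
(25158 + b(48)) + 33709 = (25158 + sqrt(2)*sqrt(48)) + 33709 = (25158 + sqrt(2)*(4*sqrt(3))) + 33709 = (25158 + 4*sqrt(6)) + 33709 = 58867 + 4*sqrt(6)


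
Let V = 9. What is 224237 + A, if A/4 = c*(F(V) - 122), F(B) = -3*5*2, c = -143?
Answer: 311181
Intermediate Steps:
F(B) = -30 (F(B) = -15*2 = -30)
A = 86944 (A = 4*(-143*(-30 - 122)) = 4*(-143*(-152)) = 4*21736 = 86944)
224237 + A = 224237 + 86944 = 311181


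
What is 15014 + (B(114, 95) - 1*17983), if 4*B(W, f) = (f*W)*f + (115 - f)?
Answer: 508497/2 ≈ 2.5425e+5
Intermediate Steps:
B(W, f) = 115/4 - f/4 + W*f²/4 (B(W, f) = ((f*W)*f + (115 - f))/4 = ((W*f)*f + (115 - f))/4 = (W*f² + (115 - f))/4 = (115 - f + W*f²)/4 = 115/4 - f/4 + W*f²/4)
15014 + (B(114, 95) - 1*17983) = 15014 + ((115/4 - ¼*95 + (¼)*114*95²) - 1*17983) = 15014 + ((115/4 - 95/4 + (¼)*114*9025) - 17983) = 15014 + ((115/4 - 95/4 + 514425/2) - 17983) = 15014 + (514435/2 - 17983) = 15014 + 478469/2 = 508497/2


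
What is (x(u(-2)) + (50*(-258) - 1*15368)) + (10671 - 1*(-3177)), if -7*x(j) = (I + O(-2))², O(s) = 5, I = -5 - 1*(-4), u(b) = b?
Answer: -100956/7 ≈ -14422.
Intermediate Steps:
I = -1 (I = -5 + 4 = -1)
x(j) = -16/7 (x(j) = -(-1 + 5)²/7 = -⅐*4² = -⅐*16 = -16/7)
(x(u(-2)) + (50*(-258) - 1*15368)) + (10671 - 1*(-3177)) = (-16/7 + (50*(-258) - 1*15368)) + (10671 - 1*(-3177)) = (-16/7 + (-12900 - 15368)) + (10671 + 3177) = (-16/7 - 28268) + 13848 = -197892/7 + 13848 = -100956/7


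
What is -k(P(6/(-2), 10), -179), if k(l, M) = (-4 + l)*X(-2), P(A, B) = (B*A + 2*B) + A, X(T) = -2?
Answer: -34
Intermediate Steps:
P(A, B) = A + 2*B + A*B (P(A, B) = (A*B + 2*B) + A = (2*B + A*B) + A = A + 2*B + A*B)
k(l, M) = 8 - 2*l (k(l, M) = (-4 + l)*(-2) = 8 - 2*l)
-k(P(6/(-2), 10), -179) = -(8 - 2*(6/(-2) + 2*10 + (6/(-2))*10)) = -(8 - 2*(6*(-½) + 20 + (6*(-½))*10)) = -(8 - 2*(-3 + 20 - 3*10)) = -(8 - 2*(-3 + 20 - 30)) = -(8 - 2*(-13)) = -(8 + 26) = -1*34 = -34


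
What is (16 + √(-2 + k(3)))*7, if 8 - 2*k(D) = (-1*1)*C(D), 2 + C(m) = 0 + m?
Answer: 112 + 7*√10/2 ≈ 123.07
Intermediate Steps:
C(m) = -2 + m (C(m) = -2 + (0 + m) = -2 + m)
k(D) = 3 + D/2 (k(D) = 4 - (-1*1)*(-2 + D)/2 = 4 - (-1)*(-2 + D)/2 = 4 - (2 - D)/2 = 4 + (-1 + D/2) = 3 + D/2)
(16 + √(-2 + k(3)))*7 = (16 + √(-2 + (3 + (½)*3)))*7 = (16 + √(-2 + (3 + 3/2)))*7 = (16 + √(-2 + 9/2))*7 = (16 + √(5/2))*7 = (16 + √10/2)*7 = 112 + 7*√10/2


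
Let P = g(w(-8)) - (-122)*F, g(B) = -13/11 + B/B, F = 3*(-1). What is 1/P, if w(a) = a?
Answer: -11/4028 ≈ -0.0027309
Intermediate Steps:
F = -3
g(B) = -2/11 (g(B) = -13*1/11 + 1 = -13/11 + 1 = -2/11)
P = -4028/11 (P = -2/11 - (-122)*(-3) = -2/11 - 1*366 = -2/11 - 366 = -4028/11 ≈ -366.18)
1/P = 1/(-4028/11) = -11/4028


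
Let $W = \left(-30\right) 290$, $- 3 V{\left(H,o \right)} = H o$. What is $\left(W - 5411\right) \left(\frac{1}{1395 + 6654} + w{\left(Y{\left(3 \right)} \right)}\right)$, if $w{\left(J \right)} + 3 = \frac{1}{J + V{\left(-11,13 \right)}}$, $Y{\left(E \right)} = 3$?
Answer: $\frac{51449340995}{1223448} \approx 42053.0$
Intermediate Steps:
$V{\left(H,o \right)} = - \frac{H o}{3}$
$W = -8700$
$w{\left(J \right)} = -3 + \frac{1}{\frac{143}{3} + J}$ ($w{\left(J \right)} = -3 + \frac{1}{J - \left(- \frac{11}{3}\right) 13} = -3 + \frac{1}{J + \frac{143}{3}} = -3 + \frac{1}{\frac{143}{3} + J}$)
$\left(W - 5411\right) \left(\frac{1}{1395 + 6654} + w{\left(Y{\left(3 \right)} \right)}\right) = \left(-8700 - 5411\right) \left(\frac{1}{1395 + 6654} + \frac{3 \left(-142 - 9\right)}{143 + 3 \cdot 3}\right) = - 14111 \left(\frac{1}{8049} + \frac{3 \left(-142 - 9\right)}{143 + 9}\right) = - 14111 \left(\frac{1}{8049} + 3 \cdot \frac{1}{152} \left(-151\right)\right) = - 14111 \left(\frac{1}{8049} - \frac{453}{152}\right) = \left(-14111\right) \left(- \frac{3646045}{1223448}\right) = \frac{51449340995}{1223448}$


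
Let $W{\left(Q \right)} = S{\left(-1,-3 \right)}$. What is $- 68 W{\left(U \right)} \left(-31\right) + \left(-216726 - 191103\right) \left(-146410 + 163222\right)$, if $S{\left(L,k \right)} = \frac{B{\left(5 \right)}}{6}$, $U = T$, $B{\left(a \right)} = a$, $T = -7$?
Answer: $- \frac{20569258174}{3} \approx -6.8564 \cdot 10^{9}$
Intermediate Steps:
$U = -7$
$S{\left(L,k \right)} = \frac{5}{6}$
$W{\left(Q \right)} = \frac{5}{6}$
$- 68 W{\left(U \right)} \left(-31\right) + \left(-216726 - 191103\right) \left(-146410 + 163222\right) = \left(-68\right) \frac{5}{6} \left(-31\right) + \left(-216726 - 191103\right) \left(-146410 + 163222\right) = \left(- \frac{170}{3}\right) \left(-31\right) - 6856421148 = \frac{5270}{3} - 6856421148 = - \frac{20569258174}{3}$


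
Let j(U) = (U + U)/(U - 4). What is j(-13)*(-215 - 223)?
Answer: -11388/17 ≈ -669.88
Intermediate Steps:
j(U) = 2*U/(-4 + U) (j(U) = (2*U)/(-4 + U) = 2*U/(-4 + U))
j(-13)*(-215 - 223) = (2*(-13)/(-4 - 13))*(-215 - 223) = (2*(-13)/(-17))*(-438) = (2*(-13)*(-1/17))*(-438) = (26/17)*(-438) = -11388/17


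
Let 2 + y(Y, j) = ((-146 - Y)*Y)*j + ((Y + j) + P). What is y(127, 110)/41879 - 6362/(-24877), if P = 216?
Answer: -94598497645/1041823883 ≈ -90.801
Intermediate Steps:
y(Y, j) = 214 + Y + j + Y*j*(-146 - Y) (y(Y, j) = -2 + (((-146 - Y)*Y)*j + ((Y + j) + 216)) = -2 + ((Y*(-146 - Y))*j + (216 + Y + j)) = -2 + (Y*j*(-146 - Y) + (216 + Y + j)) = -2 + (216 + Y + j + Y*j*(-146 - Y)) = 214 + Y + j + Y*j*(-146 - Y))
y(127, 110)/41879 - 6362/(-24877) = (214 + 127 + 110 - 1*110*127**2 - 146*127*110)/41879 - 6362/(-24877) = (214 + 127 + 110 - 1*110*16129 - 2039620)*(1/41879) - 6362*(-1/24877) = (214 + 127 + 110 - 1774190 - 2039620)*(1/41879) + 6362/24877 = -3813359*1/41879 + 6362/24877 = -3813359/41879 + 6362/24877 = -94598497645/1041823883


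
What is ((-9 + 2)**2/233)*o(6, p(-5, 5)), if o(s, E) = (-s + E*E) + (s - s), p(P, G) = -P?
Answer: 931/233 ≈ 3.9957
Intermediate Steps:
o(s, E) = E**2 - s (o(s, E) = (-s + E**2) + 0 = (E**2 - s) + 0 = E**2 - s)
((-9 + 2)**2/233)*o(6, p(-5, 5)) = ((-9 + 2)**2/233)*((-1*(-5))**2 - 1*6) = ((-7)**2*(1/233))*(5**2 - 6) = (49*(1/233))*(25 - 6) = (49/233)*19 = 931/233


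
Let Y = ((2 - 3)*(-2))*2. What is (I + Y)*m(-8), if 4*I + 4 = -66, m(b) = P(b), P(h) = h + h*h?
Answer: -756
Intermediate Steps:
P(h) = h + h²
m(b) = b*(1 + b)
I = -35/2 (I = -1 + (¼)*(-66) = -1 - 33/2 = -35/2 ≈ -17.500)
Y = 4 (Y = -1*(-2)*2 = 2*2 = 4)
(I + Y)*m(-8) = (-35/2 + 4)*(-8*(1 - 8)) = -(-108)*(-7) = -27/2*56 = -756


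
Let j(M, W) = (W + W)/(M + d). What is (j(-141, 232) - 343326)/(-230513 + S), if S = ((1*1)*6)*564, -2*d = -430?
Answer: 1814690/1200539 ≈ 1.5116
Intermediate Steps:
d = 215 (d = -½*(-430) = 215)
j(M, W) = 2*W/(215 + M) (j(M, W) = (W + W)/(M + 215) = (2*W)/(215 + M) = 2*W/(215 + M))
S = 3384 (S = (1*6)*564 = 6*564 = 3384)
(j(-141, 232) - 343326)/(-230513 + S) = (2*232/(215 - 141) - 343326)/(-230513 + 3384) = (2*232/74 - 343326)/(-227129) = (2*232*(1/74) - 343326)*(-1/227129) = (232/37 - 343326)*(-1/227129) = -12702830/37*(-1/227129) = 1814690/1200539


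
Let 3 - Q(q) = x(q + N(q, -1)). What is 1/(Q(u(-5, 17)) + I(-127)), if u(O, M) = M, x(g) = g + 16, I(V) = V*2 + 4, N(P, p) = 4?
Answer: -1/284 ≈ -0.0035211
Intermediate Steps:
I(V) = 4 + 2*V (I(V) = 2*V + 4 = 4 + 2*V)
x(g) = 16 + g
Q(q) = -17 - q (Q(q) = 3 - (16 + (q + 4)) = 3 - (16 + (4 + q)) = 3 - (20 + q) = 3 + (-20 - q) = -17 - q)
1/(Q(u(-5, 17)) + I(-127)) = 1/((-17 - 1*17) + (4 + 2*(-127))) = 1/((-17 - 17) + (4 - 254)) = 1/(-34 - 250) = 1/(-284) = -1/284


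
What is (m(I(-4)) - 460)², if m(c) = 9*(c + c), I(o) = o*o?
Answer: 29584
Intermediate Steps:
I(o) = o²
m(c) = 18*c (m(c) = 9*(2*c) = 18*c)
(m(I(-4)) - 460)² = (18*(-4)² - 460)² = (18*16 - 460)² = (288 - 460)² = (-172)² = 29584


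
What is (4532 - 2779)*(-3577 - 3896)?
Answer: -13100169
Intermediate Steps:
(4532 - 2779)*(-3577 - 3896) = 1753*(-7473) = -13100169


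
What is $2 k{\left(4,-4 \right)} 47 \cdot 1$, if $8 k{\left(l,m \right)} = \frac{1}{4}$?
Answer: $\frac{47}{16} \approx 2.9375$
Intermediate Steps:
$k{\left(l,m \right)} = \frac{1}{32}$ ($k{\left(l,m \right)} = \frac{1}{8 \cdot 4} = \frac{1}{8} \cdot \frac{1}{4} = \frac{1}{32}$)
$2 k{\left(4,-4 \right)} 47 \cdot 1 = 2 \cdot \frac{1}{32} \cdot 47 \cdot 1 = \frac{1}{16} \cdot 47 \cdot 1 = \frac{47}{16} \cdot 1 = \frac{47}{16}$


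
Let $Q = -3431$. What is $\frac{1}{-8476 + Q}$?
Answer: $- \frac{1}{11907} \approx -8.3984 \cdot 10^{-5}$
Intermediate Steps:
$\frac{1}{-8476 + Q} = \frac{1}{-8476 - 3431} = \frac{1}{-11907} = - \frac{1}{11907}$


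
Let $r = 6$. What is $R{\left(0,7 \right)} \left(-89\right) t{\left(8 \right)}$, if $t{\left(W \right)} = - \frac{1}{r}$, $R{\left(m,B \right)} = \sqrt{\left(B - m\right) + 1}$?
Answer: $\frac{89 \sqrt{2}}{3} \approx 41.955$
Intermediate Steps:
$R{\left(m,B \right)} = \sqrt{1 + B - m}$
$t{\left(W \right)} = - \frac{1}{6}$
$R{\left(0,7 \right)} \left(-89\right) t{\left(8 \right)} = \sqrt{1 + 7 - 0} \left(-89\right) \left(- \frac{1}{6}\right) = \sqrt{1 + 7 + 0} \left(-89\right) \left(- \frac{1}{6}\right) = \sqrt{8} \left(-89\right) \left(- \frac{1}{6}\right) = 2 \sqrt{2} \left(-89\right) \left(- \frac{1}{6}\right) = - 178 \sqrt{2} \left(- \frac{1}{6}\right) = \frac{89 \sqrt{2}}{3}$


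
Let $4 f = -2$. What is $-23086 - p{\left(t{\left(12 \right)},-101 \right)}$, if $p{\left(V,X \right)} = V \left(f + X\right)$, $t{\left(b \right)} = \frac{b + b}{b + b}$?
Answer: $- \frac{45969}{2} \approx -22985.0$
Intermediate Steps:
$f = - \frac{1}{2}$ ($f = \frac{1}{4} \left(-2\right) = - \frac{1}{2} \approx -0.5$)
$t{\left(b \right)} = 1$ ($t{\left(b \right)} = \frac{2 b}{2 b} = 2 b \frac{1}{2 b} = 1$)
$p{\left(V,X \right)} = V \left(- \frac{1}{2} + X\right)$
$-23086 - p{\left(t{\left(12 \right)},-101 \right)} = -23086 - 1 \left(- \frac{1}{2} - 101\right) = -23086 - 1 \left(- \frac{203}{2}\right) = -23086 - - \frac{203}{2} = -23086 + \frac{203}{2} = - \frac{45969}{2}$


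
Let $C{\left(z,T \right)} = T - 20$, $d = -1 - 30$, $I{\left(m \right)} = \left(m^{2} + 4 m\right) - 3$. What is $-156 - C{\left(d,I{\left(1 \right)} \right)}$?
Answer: $-138$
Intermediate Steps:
$I{\left(m \right)} = -3 + m^{2} + 4 m$
$d = -31$ ($d = -1 - 30 = -31$)
$C{\left(z,T \right)} = -20 + T$ ($C{\left(z,T \right)} = T - 20 = -20 + T$)
$-156 - C{\left(d,I{\left(1 \right)} \right)} = -156 - \left(-20 + \left(-3 + 1^{2} + 4 \cdot 1\right)\right) = -156 - \left(-20 + \left(-3 + 1 + 4\right)\right) = -156 - \left(-20 + 2\right) = -156 - -18 = -156 + 18 = -138$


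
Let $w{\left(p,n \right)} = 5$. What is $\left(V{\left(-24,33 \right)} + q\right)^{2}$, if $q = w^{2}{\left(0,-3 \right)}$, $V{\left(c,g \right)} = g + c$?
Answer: $1156$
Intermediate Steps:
$V{\left(c,g \right)} = c + g$
$q = 25$ ($q = 5^{2} = 25$)
$\left(V{\left(-24,33 \right)} + q\right)^{2} = \left(\left(-24 + 33\right) + 25\right)^{2} = \left(9 + 25\right)^{2} = 34^{2} = 1156$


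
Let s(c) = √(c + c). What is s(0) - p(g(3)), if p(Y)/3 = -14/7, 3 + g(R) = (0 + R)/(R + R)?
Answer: 6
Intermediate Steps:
g(R) = -5/2 (g(R) = -3 + (0 + R)/(R + R) = -3 + R/((2*R)) = -3 + R*(1/(2*R)) = -3 + ½ = -5/2)
s(c) = √2*√c (s(c) = √(2*c) = √2*√c)
p(Y) = -6 (p(Y) = 3*(-14/7) = 3*(-14*⅐) = 3*(-2) = -6)
s(0) - p(g(3)) = √2*√0 - 1*(-6) = √2*0 + 6 = 0 + 6 = 6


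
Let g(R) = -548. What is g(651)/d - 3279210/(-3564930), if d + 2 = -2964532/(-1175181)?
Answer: -38229967214519/36491217635 ≈ -1047.6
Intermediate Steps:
d = 614170/1175181 (d = -2 - 2964532/(-1175181) = -2 - 2964532*(-1/1175181) = -2 + 2964532/1175181 = 614170/1175181 ≈ 0.52262)
g(651)/d - 3279210/(-3564930) = -548/614170/1175181 - 3279210/(-3564930) = -548*1175181/614170 - 3279210*(-1/3564930) = -321999594/307085 + 109307/118831 = -38229967214519/36491217635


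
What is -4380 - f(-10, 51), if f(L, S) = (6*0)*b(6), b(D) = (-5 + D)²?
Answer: -4380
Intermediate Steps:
f(L, S) = 0 (f(L, S) = (6*0)*(-5 + 6)² = 0*1² = 0*1 = 0)
-4380 - f(-10, 51) = -4380 - 1*0 = -4380 + 0 = -4380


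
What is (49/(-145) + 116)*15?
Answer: 50313/29 ≈ 1734.9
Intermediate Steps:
(49/(-145) + 116)*15 = (49*(-1/145) + 116)*15 = (-49/145 + 116)*15 = (16771/145)*15 = 50313/29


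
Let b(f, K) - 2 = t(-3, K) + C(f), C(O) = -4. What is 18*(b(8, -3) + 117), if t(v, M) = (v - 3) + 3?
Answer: 2016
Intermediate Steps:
t(v, M) = v (t(v, M) = (-3 + v) + 3 = v)
b(f, K) = -5 (b(f, K) = 2 + (-3 - 4) = 2 - 7 = -5)
18*(b(8, -3) + 117) = 18*(-5 + 117) = 18*112 = 2016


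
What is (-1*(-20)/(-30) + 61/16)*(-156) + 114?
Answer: -1507/4 ≈ -376.75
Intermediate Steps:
(-1*(-20)/(-30) + 61/16)*(-156) + 114 = (20*(-1/30) + 61*(1/16))*(-156) + 114 = (-2/3 + 61/16)*(-156) + 114 = (151/48)*(-156) + 114 = -1963/4 + 114 = -1507/4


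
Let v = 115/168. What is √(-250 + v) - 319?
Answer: -319 + I*√1759170/84 ≈ -319.0 + 15.79*I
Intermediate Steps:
v = 115/168 (v = 115*(1/168) = 115/168 ≈ 0.68452)
√(-250 + v) - 319 = √(-250 + 115/168) - 319 = √(-41885/168) - 319 = I*√1759170/84 - 319 = -319 + I*√1759170/84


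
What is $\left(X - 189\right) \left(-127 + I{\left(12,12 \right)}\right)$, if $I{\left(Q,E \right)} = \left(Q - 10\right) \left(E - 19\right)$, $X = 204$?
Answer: $-2115$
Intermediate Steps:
$I{\left(Q,E \right)} = \left(-19 + E\right) \left(-10 + Q\right)$ ($I{\left(Q,E \right)} = \left(-10 + Q\right) \left(-19 + E\right) = \left(-19 + E\right) \left(-10 + Q\right)$)
$\left(X - 189\right) \left(-127 + I{\left(12,12 \right)}\right) = \left(204 - 189\right) \left(-127 + \left(190 - 228 - 120 + 12 \cdot 12\right)\right) = 15 \left(-127 + \left(190 - 228 - 120 + 144\right)\right) = 15 \left(-127 - 14\right) = 15 \left(-141\right) = -2115$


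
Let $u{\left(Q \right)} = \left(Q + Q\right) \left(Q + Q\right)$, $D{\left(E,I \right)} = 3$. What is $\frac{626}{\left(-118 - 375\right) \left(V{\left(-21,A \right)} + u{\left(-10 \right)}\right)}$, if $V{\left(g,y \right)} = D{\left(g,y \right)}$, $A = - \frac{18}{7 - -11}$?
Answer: $- \frac{626}{198679} \approx -0.0031508$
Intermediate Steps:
$A = -1$ ($A = - \frac{18}{7 + 11} = - \frac{18}{18} = \left(-18\right) \frac{1}{18} = -1$)
$V{\left(g,y \right)} = 3$
$u{\left(Q \right)} = 4 Q^{2}$ ($u{\left(Q \right)} = 2 Q 2 Q = 4 Q^{2}$)
$\frac{626}{\left(-118 - 375\right) \left(V{\left(-21,A \right)} + u{\left(-10 \right)}\right)} = \frac{626}{\left(-118 - 375\right) \left(3 + 4 \left(-10\right)^{2}\right)} = \frac{626}{\left(-493\right) \left(3 + 4 \cdot 100\right)} = \frac{626}{\left(-493\right) \left(3 + 400\right)} = \frac{626}{\left(-493\right) 403} = \frac{626}{-198679} = 626 \left(- \frac{1}{198679}\right) = - \frac{626}{198679}$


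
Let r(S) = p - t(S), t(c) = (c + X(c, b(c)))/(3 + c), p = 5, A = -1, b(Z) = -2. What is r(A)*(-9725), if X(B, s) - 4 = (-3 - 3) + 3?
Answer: -48625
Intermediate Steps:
X(B, s) = 1 (X(B, s) = 4 + ((-3 - 3) + 3) = 4 + (-6 + 3) = 4 - 3 = 1)
t(c) = (1 + c)/(3 + c) (t(c) = (c + 1)/(3 + c) = (1 + c)/(3 + c))
r(S) = 5 - (1 + S)/(3 + S)
r(A)*(-9725) = (2*(7 + 2*(-1))/(3 - 1))*(-9725) = (2*(7 - 2)/2)*(-9725) = (2*(1/2)*5)*(-9725) = 5*(-9725) = -48625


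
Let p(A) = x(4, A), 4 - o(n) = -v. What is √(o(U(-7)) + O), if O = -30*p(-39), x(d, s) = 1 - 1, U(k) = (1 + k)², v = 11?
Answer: √15 ≈ 3.8730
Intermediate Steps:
x(d, s) = 0
o(n) = 15 (o(n) = 4 - (-1)*11 = 4 - 1*(-11) = 4 + 11 = 15)
p(A) = 0
O = 0 (O = -30*0 = 0)
√(o(U(-7)) + O) = √(15 + 0) = √15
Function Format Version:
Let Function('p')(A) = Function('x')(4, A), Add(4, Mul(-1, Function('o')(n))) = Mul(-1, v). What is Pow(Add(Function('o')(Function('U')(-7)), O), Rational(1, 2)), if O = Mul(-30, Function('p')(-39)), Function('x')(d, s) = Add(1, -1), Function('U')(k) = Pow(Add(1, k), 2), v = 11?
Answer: Pow(15, Rational(1, 2)) ≈ 3.8730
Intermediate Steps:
Function('x')(d, s) = 0
Function('o')(n) = 15 (Function('o')(n) = Add(4, Mul(-1, Mul(-1, 11))) = Add(4, Mul(-1, -11)) = Add(4, 11) = 15)
Function('p')(A) = 0
O = 0 (O = Mul(-30, 0) = 0)
Pow(Add(Function('o')(Function('U')(-7)), O), Rational(1, 2)) = Pow(Add(15, 0), Rational(1, 2)) = Pow(15, Rational(1, 2))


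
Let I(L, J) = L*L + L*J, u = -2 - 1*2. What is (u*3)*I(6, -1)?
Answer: -360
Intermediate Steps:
u = -4 (u = -2 - 2 = -4)
I(L, J) = L**2 + J*L
(u*3)*I(6, -1) = (-4*3)*(6*(-1 + 6)) = -72*5 = -12*30 = -360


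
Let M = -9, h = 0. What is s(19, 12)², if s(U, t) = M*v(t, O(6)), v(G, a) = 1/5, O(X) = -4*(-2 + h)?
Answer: 81/25 ≈ 3.2400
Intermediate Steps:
O(X) = 8 (O(X) = -4*(-2 + 0) = -4*(-2) = 8)
v(G, a) = ⅕
s(U, t) = -9/5 (s(U, t) = -9*⅕ = -9/5)
s(19, 12)² = (-9/5)² = 81/25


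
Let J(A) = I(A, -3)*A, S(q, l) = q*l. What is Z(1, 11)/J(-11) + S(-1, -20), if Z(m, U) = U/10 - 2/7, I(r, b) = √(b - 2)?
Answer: 20 + 57*I*√5/3850 ≈ 20.0 + 0.033105*I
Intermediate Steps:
I(r, b) = √(-2 + b)
S(q, l) = l*q
J(A) = I*A*√5 (J(A) = √(-2 - 3)*A = √(-5)*A = (I*√5)*A = I*A*√5)
Z(m, U) = -2/7 + U/10 (Z(m, U) = U*(⅒) - 2*⅐ = U/10 - 2/7 = -2/7 + U/10)
Z(1, 11)/J(-11) + S(-1, -20) = (-2/7 + (⅒)*11)/((I*(-11)*√5)) - 20*(-1) = (-2/7 + 11/10)/((-11*I*√5)) + 20 = (I*√5/55)*(57/70) + 20 = 57*I*√5/3850 + 20 = 20 + 57*I*√5/3850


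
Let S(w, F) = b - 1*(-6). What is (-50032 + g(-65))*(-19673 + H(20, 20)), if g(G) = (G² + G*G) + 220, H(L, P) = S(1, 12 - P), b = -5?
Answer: 813673264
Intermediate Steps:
S(w, F) = 1 (S(w, F) = -5 - 1*(-6) = -5 + 6 = 1)
H(L, P) = 1
g(G) = 220 + 2*G² (g(G) = (G² + G²) + 220 = 2*G² + 220 = 220 + 2*G²)
(-50032 + g(-65))*(-19673 + H(20, 20)) = (-50032 + (220 + 2*(-65)²))*(-19673 + 1) = (-50032 + (220 + 2*4225))*(-19672) = (-50032 + (220 + 8450))*(-19672) = (-50032 + 8670)*(-19672) = -41362*(-19672) = 813673264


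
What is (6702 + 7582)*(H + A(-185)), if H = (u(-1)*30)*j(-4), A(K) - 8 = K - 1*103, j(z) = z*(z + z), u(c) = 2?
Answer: 23425760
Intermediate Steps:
j(z) = 2*z² (j(z) = z*(2*z) = 2*z²)
A(K) = -95 + K (A(K) = 8 + (K - 1*103) = 8 + (K - 103) = 8 + (-103 + K) = -95 + K)
H = 1920 (H = (2*30)*(2*(-4)²) = 60*(2*16) = 60*32 = 1920)
(6702 + 7582)*(H + A(-185)) = (6702 + 7582)*(1920 + (-95 - 185)) = 14284*(1920 - 280) = 14284*1640 = 23425760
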